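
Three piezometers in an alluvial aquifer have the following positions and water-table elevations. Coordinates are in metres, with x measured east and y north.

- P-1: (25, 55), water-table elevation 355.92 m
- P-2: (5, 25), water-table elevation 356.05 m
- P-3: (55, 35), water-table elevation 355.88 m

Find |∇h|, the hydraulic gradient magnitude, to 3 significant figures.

0.00377

With h = a·x + b·y + c and P-1 as origin, the differences give:
  (-20)·a + (-30)·b = +0.13
  30·a + (-20)·b = -0.04
Eliminate b (×(-20) and ×(-30), subtract): 1300·a = -3.800 → a = ∂h/∂x = -0.002923
Back-substitute: b = ∂h/∂y = -0.002385.
|∇h| = √(-0.002923² + -0.002385²) = 0.003773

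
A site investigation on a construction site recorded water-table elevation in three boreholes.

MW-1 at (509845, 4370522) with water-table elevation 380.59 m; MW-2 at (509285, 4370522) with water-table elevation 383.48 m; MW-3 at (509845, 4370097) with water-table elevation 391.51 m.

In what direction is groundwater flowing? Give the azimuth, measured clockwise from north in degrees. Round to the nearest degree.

∂h/∂x = (383.48 − 380.59) / (509285 − 509845) = -0.005161
∂h/∂y = (391.51 − 380.59) / (4370097 − 4370522) = -0.02569
Flow direction (−∇h) has components (+0.005161 E, +0.02569 N).
Azimuth = atan2(E, N) = atan2(+0.005161, +0.02569) = 11.4° ≈ 011°.

011°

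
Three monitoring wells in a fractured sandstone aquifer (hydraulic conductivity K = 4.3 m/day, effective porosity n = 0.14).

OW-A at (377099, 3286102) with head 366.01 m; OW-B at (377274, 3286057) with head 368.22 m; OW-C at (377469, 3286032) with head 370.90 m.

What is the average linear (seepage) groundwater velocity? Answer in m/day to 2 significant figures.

Differences from OW-A: to OW-B (Δx, Δy, Δh) = (175, -45, +2.21); to OW-C = (370, -70, +4.89).
Solve a·Δx + b·Δy = Δh: det = 175·(-70) − 370·(-45) = 4400.
∂h/∂x = [(+2.21)·(-70) − (+4.89)·(-45)] / 4400 = +0.01485
∂h/∂y = [175·(+4.89) − 370·(+2.21)] / 4400 = +0.008648
|∇h| = √(0.01485² + 0.008648²) = 0.01718
Seepage velocity v = K·i/n = 4.3 × 0.01718 / 0.14 = 0.5277 m/day.

0.53 m/day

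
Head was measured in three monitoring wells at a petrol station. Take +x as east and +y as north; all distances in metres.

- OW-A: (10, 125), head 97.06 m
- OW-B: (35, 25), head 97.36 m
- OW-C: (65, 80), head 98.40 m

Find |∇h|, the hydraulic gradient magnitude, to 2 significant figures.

0.028

With h = a·x + b·y + c and OW-A as origin, the differences give:
  25·a + (-100)·b = +0.30
  55·a + (-45)·b = +1.34
Eliminate b (×(-45) and ×(-100), subtract): 4375·a = 120.500 → a = ∂h/∂x = +0.02754
Back-substitute: b = ∂h/∂y = +0.003886.
|∇h| = √(0.02754² + 0.003886²) = 0.02781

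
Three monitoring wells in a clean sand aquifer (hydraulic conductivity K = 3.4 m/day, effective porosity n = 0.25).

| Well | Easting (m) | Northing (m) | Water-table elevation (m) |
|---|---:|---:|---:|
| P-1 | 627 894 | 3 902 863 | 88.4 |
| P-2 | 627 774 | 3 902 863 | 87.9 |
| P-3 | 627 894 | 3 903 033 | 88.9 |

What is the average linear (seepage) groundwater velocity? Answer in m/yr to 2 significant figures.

25 m/yr

∂h/∂x = (87.9 − 88.4) / (627774 − 627894) = +0.004167
∂h/∂y = (88.9 − 88.4) / (3903033 − 3902863) = +0.002941
|∇h| = √(0.004167² + 0.002941²) = 0.0051
Seepage velocity v = K·i/n = 3.4 × 0.0051 / 0.25 = 0.06936 m/day = 25.33 m/yr.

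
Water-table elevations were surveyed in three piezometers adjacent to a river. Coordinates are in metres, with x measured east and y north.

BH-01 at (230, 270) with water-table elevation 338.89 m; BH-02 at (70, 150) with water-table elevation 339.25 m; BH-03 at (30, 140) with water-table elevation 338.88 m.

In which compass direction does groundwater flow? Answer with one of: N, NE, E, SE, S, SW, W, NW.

Differences from BH-01: to BH-02 (Δx, Δy, Δh) = (-160, -120, +0.36); to BH-03 = (-200, -130, -0.01).
Determinant of the coordinate differences = (-160)·(-130) − (-200)·(-120) = -3200.
∂h/∂x = [(+0.36)·(-130) − (-0.01)·(-120)] / -3200 = +0.01500
∂h/∂y = [(-160)·(-0.01) − (-200)·(+0.36)] / -3200 = -0.02300
Flow = −∇h = (-0.01500 east, +0.02300 north), which points northwest.

NW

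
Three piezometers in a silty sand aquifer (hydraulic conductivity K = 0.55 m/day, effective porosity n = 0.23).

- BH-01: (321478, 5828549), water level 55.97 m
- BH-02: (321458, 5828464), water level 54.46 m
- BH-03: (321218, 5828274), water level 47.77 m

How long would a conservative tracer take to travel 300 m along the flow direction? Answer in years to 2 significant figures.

16 years

With h = a·x + b·y + c and BH-01 as origin, the differences give:
  (-20)·a + (-85)·b = -1.51
  (-260)·a + (-275)·b = -8.20
Eliminate b (×(-275) and ×(-85), subtract): -16600·a = -281.750 → a = ∂h/∂x = +0.01697
Back-substitute: b = ∂h/∂y = +0.01377.
|∇h| = √(0.01697² + 0.01377²) = 0.02185
Seepage velocity v = K·i/n = 0.55 × 0.02185 / 0.23 = 0.05225 m/day.
t = 300 / 0.05225 = 5742 days = 15.7 years.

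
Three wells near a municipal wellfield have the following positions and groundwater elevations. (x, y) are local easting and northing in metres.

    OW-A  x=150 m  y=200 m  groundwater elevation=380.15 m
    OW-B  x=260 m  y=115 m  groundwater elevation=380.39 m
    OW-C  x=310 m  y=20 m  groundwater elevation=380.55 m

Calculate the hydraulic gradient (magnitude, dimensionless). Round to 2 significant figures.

Three-point gradient (reference OW-A): Δ to OW-B = (110, -85, +0.24), Δ to OW-C = (160, -180, +0.40).
∂h/∂x = +0.001484, ∂h/∂y = -0.0009032 (det = -6200).
|∇h| = √(0.001484² + -0.0009032²) = 0.001737

0.0017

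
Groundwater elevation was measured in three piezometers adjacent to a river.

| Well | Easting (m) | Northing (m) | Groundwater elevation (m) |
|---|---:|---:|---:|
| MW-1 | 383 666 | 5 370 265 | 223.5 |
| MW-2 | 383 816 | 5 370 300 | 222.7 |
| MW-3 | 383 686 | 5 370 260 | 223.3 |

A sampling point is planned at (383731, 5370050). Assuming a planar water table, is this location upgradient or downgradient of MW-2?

downgradient

Differences from MW-1: to MW-2 (Δx, Δy, Δh) = (150, 35, -0.8); to MW-3 = (20, -5, -0.2).
Solve a·Δx + b·Δy = Δh: det = 150·(-5) − 20·35 = -1450.
∂h/∂x = [(-0.8)·(-5) − (-0.2)·35] / -1450 = -0.007586
∂h/∂y = [150·(-0.2) − 20·(-0.8)] / -1450 = +0.009655
Head at (383731, 5370050) = 223.5 + (-0.007586)·(65) + (+0.009655)·(-215) = 220.93 m.
That is lower than the 222.7 m at MW-2, so the point is downgradient.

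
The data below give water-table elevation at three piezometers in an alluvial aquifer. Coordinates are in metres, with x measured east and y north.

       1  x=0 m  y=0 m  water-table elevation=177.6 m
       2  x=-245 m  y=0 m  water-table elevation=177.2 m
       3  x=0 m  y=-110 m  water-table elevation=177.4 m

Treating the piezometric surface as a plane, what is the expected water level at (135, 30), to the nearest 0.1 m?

177.9 m

∂h/∂x = (177.2 − 177.6) / (-245 − 0) = +0.001633
∂h/∂y = (177.4 − 177.6) / (-110 − 0) = +0.001818
h(135, 30) = 177.6 + (+0.001633)·(135) + (+0.001818)·(30) = 177.6 +0.220 +0.055 = 177.875 m.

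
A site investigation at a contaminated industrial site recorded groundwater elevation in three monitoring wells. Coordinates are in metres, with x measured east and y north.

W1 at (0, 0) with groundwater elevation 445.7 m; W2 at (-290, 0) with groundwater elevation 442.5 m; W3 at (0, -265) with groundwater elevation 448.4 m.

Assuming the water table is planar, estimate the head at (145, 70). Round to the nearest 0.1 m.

∂h/∂x = (442.5 − 445.7) / (-290 − 0) = +0.01103
∂h/∂y = (448.4 − 445.7) / (-265 − 0) = -0.01019
h(145, 70) = 445.7 + (+0.01103)·(145) + (-0.01019)·(70) = 445.7 +1.600 -0.713 = 446.587 m.

446.6 m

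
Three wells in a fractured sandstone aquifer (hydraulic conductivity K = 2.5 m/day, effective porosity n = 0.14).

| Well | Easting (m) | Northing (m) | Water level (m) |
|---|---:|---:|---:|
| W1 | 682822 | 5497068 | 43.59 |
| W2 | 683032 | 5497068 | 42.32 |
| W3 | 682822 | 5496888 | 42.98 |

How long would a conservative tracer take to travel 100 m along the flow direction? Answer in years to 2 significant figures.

2.2 years

∂h/∂x = (42.32 − 43.59) / (683032 − 682822) = -0.006048
∂h/∂y = (42.98 − 43.59) / (5496888 − 5497068) = +0.003389
|∇h| = √(-0.006048² + 0.003389²) = 0.006933
Seepage velocity v = K·i/n = 2.5 × 0.006933 / 0.14 = 0.1238 m/day.
t = 100 / 0.1238 = 807.8 days = 2.21 years.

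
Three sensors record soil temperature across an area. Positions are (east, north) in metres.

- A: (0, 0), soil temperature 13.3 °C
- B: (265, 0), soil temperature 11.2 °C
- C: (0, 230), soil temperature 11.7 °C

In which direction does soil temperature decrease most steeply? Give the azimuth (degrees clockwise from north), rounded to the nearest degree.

∂T/∂x = (11.2 − 13.3) / (265 − 0) = -0.007925
∂T/∂y = (11.7 − 13.3) / (230 − 0) = -0.006957
Steepest decrease is along −∇f: components (+0.007925 E, +0.006957 N).
Azimuth = atan2(+0.007925, +0.006957) = 48.7° ≈ 049°.

049°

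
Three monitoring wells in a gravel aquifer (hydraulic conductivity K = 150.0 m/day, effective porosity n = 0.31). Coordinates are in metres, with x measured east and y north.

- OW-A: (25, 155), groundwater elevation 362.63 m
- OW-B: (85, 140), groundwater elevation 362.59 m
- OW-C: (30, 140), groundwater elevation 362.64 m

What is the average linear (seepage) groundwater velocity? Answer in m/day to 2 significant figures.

0.64 m/day

Differences from OW-A: to OW-B (Δx, Δy, Δh) = (60, -15, -0.04); to OW-C = (5, -15, +0.01).
Solve a·Δx + b·Δy = Δh: det = 60·(-15) − 5·(-15) = -825.
∂h/∂x = [(-0.04)·(-15) − (+0.01)·(-15)] / -825 = -0.0009091
∂h/∂y = [60·(+0.01) − 5·(-0.04)] / -825 = -0.0009697
|∇h| = √(-0.0009091² + -0.0009697²) = 0.001329
Seepage velocity v = K·i/n = 150.0 × 0.001329 / 0.31 = 0.6431 m/day.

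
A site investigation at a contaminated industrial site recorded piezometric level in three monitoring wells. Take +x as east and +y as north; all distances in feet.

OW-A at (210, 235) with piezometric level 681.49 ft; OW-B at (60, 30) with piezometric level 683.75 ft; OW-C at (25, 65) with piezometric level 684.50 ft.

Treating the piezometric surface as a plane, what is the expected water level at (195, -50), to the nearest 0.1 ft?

Three-point gradient (reference OW-A): Δ to OW-B = (-150, -205, +2.26), Δ to OW-C = (-185, -170, +3.01).
∂h/∂x = -0.01874, ∂h/∂y = +0.002688 (det = -12425).
h(195, -50) = 681.49 + (-0.01874)·(-15) + (+0.002688)·(-285) = 681.49 +0.281 -0.766 = 681.005 ft.

681.0 ft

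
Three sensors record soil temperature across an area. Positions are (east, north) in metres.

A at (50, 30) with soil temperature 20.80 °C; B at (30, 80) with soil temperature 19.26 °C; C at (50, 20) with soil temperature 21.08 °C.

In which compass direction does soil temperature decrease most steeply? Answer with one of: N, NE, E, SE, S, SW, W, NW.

N

Three-point gradient (reference A): Δ to B = (-20, 50, -1.54), Δ to C = (0, -10, +0.28).
∂T/∂x = +0.007000, ∂T/∂y = -0.02800 (det = 200).
Steepest decrease is along −∇f = (-0.007000 E, +0.02800 N) → north.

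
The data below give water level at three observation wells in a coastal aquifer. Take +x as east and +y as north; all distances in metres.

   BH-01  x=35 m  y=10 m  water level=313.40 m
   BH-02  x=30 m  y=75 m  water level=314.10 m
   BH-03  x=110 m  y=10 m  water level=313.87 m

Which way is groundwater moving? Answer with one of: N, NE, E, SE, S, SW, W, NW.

SW

Taking BH-01 as reference: BH-02−BH-01 = (-5, 65, +0.70); BH-03−BH-01 = (75, 0, +0.47).
Determinant of the coordinate differences = (-5)·0 − 75·65 = -4875.
∂h/∂x = [(+0.70)·0 − (+0.47)·65] / -4875 = +0.006267
∂h/∂y = [(-5)·(+0.47) − 75·(+0.70)] / -4875 = +0.01125
Flow = −∇h = (-0.006267 east, -0.01125 north), which points southwest.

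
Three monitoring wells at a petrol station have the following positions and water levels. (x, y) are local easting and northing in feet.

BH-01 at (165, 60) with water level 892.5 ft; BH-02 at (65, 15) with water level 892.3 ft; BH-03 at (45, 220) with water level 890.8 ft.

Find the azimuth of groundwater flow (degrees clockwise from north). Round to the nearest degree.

323°

With h = a·x + b·y + c and BH-01 as origin, the differences give:
  (-100)·a + (-45)·b = -0.2
  (-120)·a + 160·b = -1.7
Eliminate b (×160 and ×(-45), subtract): -21400·a = -108.50 → a = ∂h/∂x = +0.005070
Back-substitute: b = ∂h/∂y = -0.006822.
Flow direction (−∇h) has components (-0.005070 E, +0.006822 N).
Azimuth = atan2(E, N) = atan2(-0.005070, +0.006822) = 323.4° ≈ 323°.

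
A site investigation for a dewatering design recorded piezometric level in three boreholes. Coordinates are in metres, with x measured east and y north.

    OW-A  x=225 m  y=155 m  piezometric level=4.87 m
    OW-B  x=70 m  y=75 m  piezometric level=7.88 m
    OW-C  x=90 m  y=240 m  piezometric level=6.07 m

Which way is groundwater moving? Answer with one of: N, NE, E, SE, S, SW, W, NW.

NE

Taking OW-A as reference: OW-B−OW-A = (-155, -80, +3.01); OW-C−OW-A = (-135, 85, +1.20).
Solve a·Δx + b·Δy = Δh: det = (-155)·85 − (-135)·(-80) = -23975.
∂h/∂x = [(+3.01)·85 − (+1.20)·(-80)] / -23975 = -0.01468
∂h/∂y = [(-155)·(+1.20) − (-135)·(+3.01)] / -23975 = -0.009191
Flow = −∇h = (+0.01468 east, +0.009191 north), which points northeast.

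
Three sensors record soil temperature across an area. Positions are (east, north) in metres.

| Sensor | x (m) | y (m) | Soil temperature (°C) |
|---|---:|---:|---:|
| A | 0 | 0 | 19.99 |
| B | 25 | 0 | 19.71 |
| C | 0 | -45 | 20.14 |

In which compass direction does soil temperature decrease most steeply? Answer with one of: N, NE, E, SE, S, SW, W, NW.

∂T/∂x = (19.71 − 19.99) / (25 − 0) = -0.01120
∂T/∂y = (20.14 − 19.99) / (-45 − 0) = -0.003333
Steepest decrease is along −∇f = (+0.01120 E, +0.003333 N) → east.

E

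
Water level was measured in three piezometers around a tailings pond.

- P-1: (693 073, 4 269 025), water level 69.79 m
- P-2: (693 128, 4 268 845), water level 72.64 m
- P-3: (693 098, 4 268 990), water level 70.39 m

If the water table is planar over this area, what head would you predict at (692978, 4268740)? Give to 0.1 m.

Taking P-1 as reference: P-2−P-1 = (55, -180, +2.85); P-3−P-1 = (25, -35, +0.60).
Solve a·Δx + b·Δy = Δh: det = 55·(-35) − 25·(-180) = 2575.
∂h/∂x = [(+2.85)·(-35) − (+0.60)·(-180)] / 2575 = +0.003204
∂h/∂y = [55·(+0.60) − 25·(+2.85)] / 2575 = -0.01485
h(692978, 4268740) = 69.79 + (+0.003204)·(-95) + (-0.01485)·(-285) = 69.79 -0.304 +4.233 = 73.719 m.

73.7 m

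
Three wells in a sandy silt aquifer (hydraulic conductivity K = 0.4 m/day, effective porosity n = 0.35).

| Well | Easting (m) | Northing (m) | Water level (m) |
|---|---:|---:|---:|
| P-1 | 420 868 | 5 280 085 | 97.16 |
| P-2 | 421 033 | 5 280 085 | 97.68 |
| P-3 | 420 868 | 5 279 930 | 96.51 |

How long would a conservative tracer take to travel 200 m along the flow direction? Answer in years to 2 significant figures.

∂h/∂x = (97.68 − 97.16) / (421033 − 420868) = +0.003152
∂h/∂y = (96.51 − 97.16) / (5279930 − 5280085) = +0.004194
|∇h| = √(0.003152² + 0.004194²) = 0.005246
Seepage velocity v = K·i/n = 0.4 × 0.005246 / 0.35 = 0.005995 m/day.
t = 200 / 0.005995 = 3.336e+04 days = 91.3 years.

91 years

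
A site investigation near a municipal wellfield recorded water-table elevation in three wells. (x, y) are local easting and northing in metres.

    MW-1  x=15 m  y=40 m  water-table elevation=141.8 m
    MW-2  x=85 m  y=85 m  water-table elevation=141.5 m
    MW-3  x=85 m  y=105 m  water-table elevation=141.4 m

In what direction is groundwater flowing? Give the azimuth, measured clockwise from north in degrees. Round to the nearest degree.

Taking MW-1 as reference: MW-2−MW-1 = (70, 45, -0.3); MW-3−MW-1 = (70, 65, -0.4).
Solve a·Δx + b·Δy = Δh: det = 70·65 − 70·45 = 1400.
∂h/∂x = [(-0.3)·65 − (-0.4)·45] / 1400 = -0.001071
∂h/∂y = [70·(-0.4) − 70·(-0.3)] / 1400 = -0.005000
Flow direction (−∇h) has components (+0.001071 E, +0.005000 N).
Azimuth = atan2(E, N) = atan2(+0.001071, +0.005000) = 12.1° ≈ 012°.

012°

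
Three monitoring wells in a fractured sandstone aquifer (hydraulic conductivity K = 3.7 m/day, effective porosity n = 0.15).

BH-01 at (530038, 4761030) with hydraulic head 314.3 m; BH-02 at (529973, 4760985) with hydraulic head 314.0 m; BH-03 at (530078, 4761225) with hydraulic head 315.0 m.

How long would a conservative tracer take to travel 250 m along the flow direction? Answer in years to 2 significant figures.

Differences from BH-01: to BH-02 (Δx, Δy, Δh) = (-65, -45, -0.3); to BH-03 = (40, 195, +0.7).
Solve a·Δx + b·Δy = Δh: det = (-65)·195 − 40·(-45) = -10875.
∂h/∂x = [(-0.3)·195 − (+0.7)·(-45)] / -10875 = +0.002483
∂h/∂y = [(-65)·(+0.7) − 40·(-0.3)] / -10875 = +0.003080
|∇h| = √(0.002483² + 0.003080²) = 0.003956
Seepage velocity v = K·i/n = 3.7 × 0.003956 / 0.15 = 0.09758 m/day.
t = 250 / 0.09758 = 2562 days = 7.01 years.

7.0 years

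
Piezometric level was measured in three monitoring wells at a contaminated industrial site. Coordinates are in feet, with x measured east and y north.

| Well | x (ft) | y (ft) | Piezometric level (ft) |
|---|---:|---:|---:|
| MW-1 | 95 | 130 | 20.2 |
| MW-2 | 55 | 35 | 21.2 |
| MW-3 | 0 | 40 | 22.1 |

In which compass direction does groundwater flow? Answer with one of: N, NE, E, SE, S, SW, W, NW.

E

Taking MW-1 as reference: MW-2−MW-1 = (-40, -95, +1.0); MW-3−MW-1 = (-95, -90, +1.9).
Determinant of the coordinate differences = (-40)·(-90) − (-95)·(-95) = -5425.
∂h/∂x = [(+1.0)·(-90) − (+1.9)·(-95)] / -5425 = -0.01668
∂h/∂y = [(-40)·(+1.9) − (-95)·(+1.0)] / -5425 = -0.003502
Flow = −∇h = (+0.01668 east, +0.003502 north), which points east.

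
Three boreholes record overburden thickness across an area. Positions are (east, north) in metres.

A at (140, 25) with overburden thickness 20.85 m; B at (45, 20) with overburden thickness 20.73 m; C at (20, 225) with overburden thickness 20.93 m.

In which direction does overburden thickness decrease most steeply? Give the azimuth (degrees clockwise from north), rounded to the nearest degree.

Differences from A: to B (Δx, Δy, Δh) = (-95, -5, -0.12); to C = (-120, 200, +0.08).
Determinant of the coordinate differences = (-95)·200 − (-120)·(-5) = -19600.
∂d/∂x = [(-0.12)·200 − (+0.08)·(-5)] / -19600 = +0.001204
∂d/∂y = [(-95)·(+0.08) − (-120)·(-0.12)] / -19600 = +0.001122
Steepest decrease is along −∇f: components (-0.001204 E, -0.001122 N).
Azimuth = atan2(-0.001204, -0.001122) = 227.0° ≈ 227°.

227°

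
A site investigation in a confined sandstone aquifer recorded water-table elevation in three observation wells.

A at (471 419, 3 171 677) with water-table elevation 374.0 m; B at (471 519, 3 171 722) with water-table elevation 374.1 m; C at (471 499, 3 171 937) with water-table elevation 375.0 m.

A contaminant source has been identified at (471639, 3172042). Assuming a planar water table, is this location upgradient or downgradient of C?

upgradient

With h = a·x + b·y + c and A as origin, the differences give:
  100·a + 45·b = +0.1
  80·a + 260·b = +1.0
Eliminate b (×260 and ×45, subtract): 22400·a = -19.00 → a = ∂h/∂x = -0.0008482
Back-substitute: b = ∂h/∂y = +0.004107.
Head at (471639, 3172042) = 374.0 + (-0.0008482)·(220) + (+0.004107)·(365) = 375.31 m.
That is higher than the 375.0 m at C, so the point is upgradient.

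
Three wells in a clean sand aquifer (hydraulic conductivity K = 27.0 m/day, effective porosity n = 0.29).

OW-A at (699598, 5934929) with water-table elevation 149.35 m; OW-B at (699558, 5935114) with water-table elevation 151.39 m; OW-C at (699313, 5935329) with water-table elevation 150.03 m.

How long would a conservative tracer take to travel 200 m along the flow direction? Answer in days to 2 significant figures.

Taking OW-A as reference: OW-B−OW-A = (-40, 185, +2.04); OW-C−OW-A = (-285, 400, +0.68).
Solve a·Δx + b·Δy = Δh: det = (-40)·400 − (-285)·185 = 36725.
∂h/∂x = [(+2.04)·400 − (+0.68)·185] / 36725 = +0.01879
∂h/∂y = [(-40)·(+0.68) − (-285)·(+2.04)] / 36725 = +0.01509
|∇h| = √(0.01879² + 0.01509²) = 0.0241
Seepage velocity v = K·i/n = 27.0 × 0.0241 / 0.29 = 2.244 m/day.
t = 200 / 2.244 = 89.13 days.

89 days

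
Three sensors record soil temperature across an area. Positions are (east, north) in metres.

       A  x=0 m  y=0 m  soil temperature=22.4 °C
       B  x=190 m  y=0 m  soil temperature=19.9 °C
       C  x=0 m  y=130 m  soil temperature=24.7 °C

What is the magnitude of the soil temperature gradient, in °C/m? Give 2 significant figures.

∂T/∂x = (19.9 − 22.4) / (190 − 0) = -0.01316
∂T/∂y = (24.7 − 22.4) / (130 − 0) = +0.01769
|∇f| = √(-0.01316² + 0.01769²) = 0.02205 °C/m

0.022 °C/m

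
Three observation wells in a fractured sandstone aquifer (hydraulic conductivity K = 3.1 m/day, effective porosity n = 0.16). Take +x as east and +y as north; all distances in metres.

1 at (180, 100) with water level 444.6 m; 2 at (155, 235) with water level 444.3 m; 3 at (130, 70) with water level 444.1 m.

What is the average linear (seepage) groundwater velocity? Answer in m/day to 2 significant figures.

Taking 1 as reference: 2−1 = (-25, 135, -0.3); 3−1 = (-50, -30, -0.5).
Determinant of the coordinate differences = (-25)·(-30) − (-50)·135 = 7500.
∂h/∂x = [(-0.3)·(-30) − (-0.5)·135] / 7500 = +0.01020
∂h/∂y = [(-25)·(-0.5) − (-50)·(-0.3)] / 7500 = -0.0003333
|∇h| = √(0.01020² + -0.0003333²) = 0.01021
Seepage velocity v = K·i/n = 3.1 × 0.01021 / 0.16 = 0.1978 m/day.

0.20 m/day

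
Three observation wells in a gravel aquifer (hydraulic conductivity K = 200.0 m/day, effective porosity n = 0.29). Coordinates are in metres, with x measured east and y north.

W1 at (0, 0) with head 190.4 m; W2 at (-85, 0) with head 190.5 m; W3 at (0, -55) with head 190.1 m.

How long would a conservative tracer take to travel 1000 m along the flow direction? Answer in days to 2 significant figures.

260 days

∂h/∂x = (190.5 − 190.4) / (-85 − 0) = -0.001176
∂h/∂y = (190.1 − 190.4) / (-55 − 0) = +0.005455
|∇h| = √(-0.001176² + 0.005455²) = 0.00558
Seepage velocity v = K·i/n = 200.0 × 0.00558 / 0.29 = 3.848 m/day.
t = 1000 / 3.848 = 259.9 days.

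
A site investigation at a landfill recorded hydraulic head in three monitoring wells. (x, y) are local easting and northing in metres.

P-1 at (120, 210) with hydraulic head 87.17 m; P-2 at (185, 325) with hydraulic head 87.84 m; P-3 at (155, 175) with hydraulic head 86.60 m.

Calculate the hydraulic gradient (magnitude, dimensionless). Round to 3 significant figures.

Three-point gradient (reference P-1): Δ to P-2 = (65, 115, +0.67), Δ to P-3 = (35, -35, -0.57).
∂h/∂x = -0.006683, ∂h/∂y = +0.009603 (det = -6300).
|∇h| = √(-0.006683² + 0.009603²) = 0.0117

0.0117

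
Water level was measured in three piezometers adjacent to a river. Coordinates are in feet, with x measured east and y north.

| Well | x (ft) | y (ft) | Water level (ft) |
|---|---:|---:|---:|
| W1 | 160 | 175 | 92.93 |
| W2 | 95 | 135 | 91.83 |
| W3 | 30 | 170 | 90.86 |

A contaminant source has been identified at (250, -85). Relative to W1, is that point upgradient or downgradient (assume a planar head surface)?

upgradient

Taking W1 as reference: W2−W1 = (-65, -40, -1.10); W3−W1 = (-130, -5, -2.07).
Solve a·Δx + b·Δy = Δh: det = (-65)·(-5) − (-130)·(-40) = -4875.
∂h/∂x = [(-1.10)·(-5) − (-2.07)·(-40)] / -4875 = +0.01586
∂h/∂y = [(-65)·(-2.07) − (-130)·(-1.10)] / -4875 = +0.001733
Head at (250, -85) = 92.93 + (+0.01586)·(90) + (+0.001733)·(-260) = 93.91 ft.
That is higher than the 92.93 ft at W1, so the point is upgradient.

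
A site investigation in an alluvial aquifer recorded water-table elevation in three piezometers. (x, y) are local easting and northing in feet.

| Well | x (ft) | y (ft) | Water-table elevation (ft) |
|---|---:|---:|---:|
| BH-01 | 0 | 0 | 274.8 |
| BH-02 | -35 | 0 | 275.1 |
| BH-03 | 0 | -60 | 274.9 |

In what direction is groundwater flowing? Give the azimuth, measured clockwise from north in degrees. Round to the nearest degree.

079°

∂h/∂x = (275.1 − 274.8) / (-35 − 0) = -0.008571
∂h/∂y = (274.9 − 274.8) / (-60 − 0) = -0.001667
Flow direction (−∇h) has components (+0.008571 E, +0.001667 N).
Azimuth = atan2(E, N) = atan2(+0.008571, +0.001667) = 79.0° ≈ 079°.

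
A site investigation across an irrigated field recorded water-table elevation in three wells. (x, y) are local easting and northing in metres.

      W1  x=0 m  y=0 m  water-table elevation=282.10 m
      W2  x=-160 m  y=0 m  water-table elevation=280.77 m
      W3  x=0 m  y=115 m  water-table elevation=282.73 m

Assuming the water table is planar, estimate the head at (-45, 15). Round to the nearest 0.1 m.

∂h/∂x = (280.77 − 282.10) / (-160 − 0) = +0.008313
∂h/∂y = (282.73 − 282.10) / (115 − 0) = +0.005478
h(-45, 15) = 282.10 + (+0.008313)·(-45) + (+0.005478)·(15) = 282.10 -0.374 +0.082 = 281.808 m.

281.8 m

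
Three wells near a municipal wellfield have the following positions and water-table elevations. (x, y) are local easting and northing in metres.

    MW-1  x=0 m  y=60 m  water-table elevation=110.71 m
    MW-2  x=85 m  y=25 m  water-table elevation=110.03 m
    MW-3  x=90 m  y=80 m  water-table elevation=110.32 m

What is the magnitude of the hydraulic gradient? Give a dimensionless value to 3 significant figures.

0.00806

Three-point gradient (reference MW-1): Δ to MW-2 = (85, -35, -0.68), Δ to MW-3 = (90, 20, -0.39).
∂h/∂x = -0.005619, ∂h/∂y = +0.005784 (det = 4850).
|∇h| = √(-0.005619² + 0.005784²) = 0.008064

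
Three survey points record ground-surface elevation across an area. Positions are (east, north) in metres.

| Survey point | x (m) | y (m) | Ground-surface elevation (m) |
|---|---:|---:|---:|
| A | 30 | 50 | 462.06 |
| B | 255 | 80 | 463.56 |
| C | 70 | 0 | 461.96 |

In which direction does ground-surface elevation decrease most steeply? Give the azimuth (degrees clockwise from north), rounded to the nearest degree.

Differences from A: to B (Δx, Δy, Δh) = (225, 30, +1.50); to C = (40, -50, -0.10).
Solve a·Δx + b·Δy = Δz: det = 225·(-50) − 40·30 = -12450.
∂z/∂x = [(+1.50)·(-50) − (-0.10)·30] / -12450 = +0.005783
∂z/∂y = [225·(-0.10) − 40·(+1.50)] / -12450 = +0.006627
Steepest decrease is along −∇f: components (-0.005783 E, -0.006627 N).
Azimuth = atan2(-0.005783, -0.006627) = 221.1° ≈ 221°.

221°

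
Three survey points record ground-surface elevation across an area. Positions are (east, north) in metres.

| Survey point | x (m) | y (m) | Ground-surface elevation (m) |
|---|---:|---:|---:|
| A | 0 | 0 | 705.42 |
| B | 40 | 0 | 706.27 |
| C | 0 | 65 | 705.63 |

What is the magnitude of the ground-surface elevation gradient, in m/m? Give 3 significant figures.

0.0215 m/m

∂z/∂x = (706.27 − 705.42) / (40 − 0) = +0.02125
∂z/∂y = (705.63 − 705.42) / (65 − 0) = +0.003231
|∇f| = √(0.02125² + 0.003231²) = 0.02149 m/m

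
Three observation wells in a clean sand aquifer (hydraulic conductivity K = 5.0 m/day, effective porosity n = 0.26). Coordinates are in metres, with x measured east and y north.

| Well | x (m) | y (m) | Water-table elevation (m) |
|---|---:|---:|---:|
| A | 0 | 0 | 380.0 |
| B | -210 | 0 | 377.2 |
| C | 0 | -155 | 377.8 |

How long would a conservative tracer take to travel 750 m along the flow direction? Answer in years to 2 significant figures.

∂h/∂x = (377.2 − 380.0) / (-210 − 0) = +0.01333
∂h/∂y = (377.8 − 380.0) / (-155 − 0) = +0.01419
|∇h| = √(0.01333² + 0.01419²) = 0.01947
Seepage velocity v = K·i/n = 5.0 × 0.01947 / 0.26 = 0.3744 m/day.
t = 750 / 0.3744 = 2003 days = 5.48 years.

5.5 years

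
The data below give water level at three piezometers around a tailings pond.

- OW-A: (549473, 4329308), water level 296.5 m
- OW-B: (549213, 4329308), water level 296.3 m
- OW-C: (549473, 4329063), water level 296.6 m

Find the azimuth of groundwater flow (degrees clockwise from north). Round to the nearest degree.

∂h/∂x = (296.3 − 296.5) / (549213 − 549473) = +0.0007692
∂h/∂y = (296.6 − 296.5) / (4329063 − 4329308) = -0.0004082
Flow direction (−∇h) has components (-0.0007692 E, +0.0004082 N).
Azimuth = atan2(E, N) = atan2(-0.0007692, +0.0004082) = 298.0° ≈ 298°.

298°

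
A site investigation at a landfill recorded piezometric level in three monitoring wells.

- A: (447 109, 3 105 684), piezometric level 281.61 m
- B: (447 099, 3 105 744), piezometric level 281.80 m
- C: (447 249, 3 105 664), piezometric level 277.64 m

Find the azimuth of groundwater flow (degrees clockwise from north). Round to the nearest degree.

087°

Differences from A: to B (Δx, Δy, Δh) = (-10, 60, +0.19); to C = (140, -20, -3.97).
Solve a·Δx + b·Δy = Δh: det = (-10)·(-20) − 140·60 = -8200.
∂h/∂x = [(+0.19)·(-20) − (-3.97)·60] / -8200 = -0.02859
∂h/∂y = [(-10)·(-3.97) − 140·(+0.19)] / -8200 = -0.001598
Flow direction (−∇h) has components (+0.02859 E, +0.001598 N).
Azimuth = atan2(E, N) = atan2(+0.02859, +0.001598) = 86.8° ≈ 087°.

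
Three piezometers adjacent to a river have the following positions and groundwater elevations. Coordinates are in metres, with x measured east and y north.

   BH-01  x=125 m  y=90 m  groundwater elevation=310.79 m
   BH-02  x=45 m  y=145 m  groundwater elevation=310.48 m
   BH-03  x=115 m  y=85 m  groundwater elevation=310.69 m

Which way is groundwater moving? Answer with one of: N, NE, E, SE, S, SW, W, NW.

Taking BH-01 as reference: BH-02−BH-01 = (-80, 55, -0.31); BH-03−BH-01 = (-10, -5, -0.10).
Solve a·Δx + b·Δy = Δh: det = (-80)·(-5) − (-10)·55 = 950.
∂h/∂x = [(-0.31)·(-5) − (-0.10)·55] / 950 = +0.007421
∂h/∂y = [(-80)·(-0.10) − (-10)·(-0.31)] / 950 = +0.005158
Flow = −∇h = (-0.007421 east, -0.005158 north), which points southwest.

SW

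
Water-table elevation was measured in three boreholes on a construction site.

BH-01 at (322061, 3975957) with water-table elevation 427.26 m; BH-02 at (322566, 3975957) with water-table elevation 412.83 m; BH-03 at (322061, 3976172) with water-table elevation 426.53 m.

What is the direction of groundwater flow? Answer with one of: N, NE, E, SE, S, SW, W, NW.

E

∂h/∂x = (412.83 − 427.26) / (322566 − 322061) = -0.02857
∂h/∂y = (426.53 − 427.26) / (3976172 − 3975957) = -0.003395
Flow = −∇h = (+0.02857 east, +0.003395 north), which points east.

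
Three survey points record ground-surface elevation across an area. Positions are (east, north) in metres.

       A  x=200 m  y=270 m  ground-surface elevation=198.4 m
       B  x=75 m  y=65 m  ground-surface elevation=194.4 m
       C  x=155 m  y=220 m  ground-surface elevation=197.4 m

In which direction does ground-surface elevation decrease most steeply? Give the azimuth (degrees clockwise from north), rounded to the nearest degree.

185°

Three-point gradient (reference A): Δ to B = (-125, -205, -4.0), Δ to C = (-45, -50, -1.0).
∂z/∂x = +0.001681, ∂z/∂y = +0.01849 (det = -2975).
Steepest decrease is along −∇f: components (-0.001681 E, -0.01849 N).
Azimuth = atan2(-0.001681, -0.01849) = 185.2° ≈ 185°.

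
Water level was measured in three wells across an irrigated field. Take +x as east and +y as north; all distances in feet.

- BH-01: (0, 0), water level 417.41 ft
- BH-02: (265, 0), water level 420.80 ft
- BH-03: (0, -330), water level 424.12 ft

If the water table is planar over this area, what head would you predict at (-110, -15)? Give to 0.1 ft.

416.3 ft

∂h/∂x = (420.80 − 417.41) / (265 − 0) = +0.01279
∂h/∂y = (424.12 − 417.41) / (-330 − 0) = -0.02033
h(-110, -15) = 417.41 + (+0.01279)·(-110) + (-0.02033)·(-15) = 417.41 -1.407 +0.305 = 416.308 ft.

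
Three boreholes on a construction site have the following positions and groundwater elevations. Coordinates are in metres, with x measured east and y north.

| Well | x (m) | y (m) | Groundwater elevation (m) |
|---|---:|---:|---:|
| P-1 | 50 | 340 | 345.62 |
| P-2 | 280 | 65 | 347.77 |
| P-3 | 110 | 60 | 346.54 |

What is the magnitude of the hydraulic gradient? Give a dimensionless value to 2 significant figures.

Taking P-1 as reference: P-2−P-1 = (230, -275, +2.15); P-3−P-1 = (60, -280, +0.92).
Determinant of the coordinate differences = 230·(-280) − 60·(-275) = -47900.
∂h/∂x = [(+2.15)·(-280) − (+0.92)·(-275)] / -47900 = +0.007286
∂h/∂y = [230·(+0.92) − 60·(+2.15)] / -47900 = -0.001724
|∇h| = √(0.007286² + -0.001724²) = 0.007487

0.0075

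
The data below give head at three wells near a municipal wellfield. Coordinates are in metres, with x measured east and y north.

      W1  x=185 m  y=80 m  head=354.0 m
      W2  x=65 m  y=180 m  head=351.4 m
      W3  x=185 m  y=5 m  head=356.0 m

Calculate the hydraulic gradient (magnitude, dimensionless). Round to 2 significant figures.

0.027

Three-point gradient (reference W1): Δ to W2 = (-120, 100, -2.6), Δ to W3 = (0, -75, +2.0).
∂h/∂x = -0.0005556, ∂h/∂y = -0.02667 (det = 9000).
|∇h| = √(-0.0005556² + -0.02667²) = 0.02668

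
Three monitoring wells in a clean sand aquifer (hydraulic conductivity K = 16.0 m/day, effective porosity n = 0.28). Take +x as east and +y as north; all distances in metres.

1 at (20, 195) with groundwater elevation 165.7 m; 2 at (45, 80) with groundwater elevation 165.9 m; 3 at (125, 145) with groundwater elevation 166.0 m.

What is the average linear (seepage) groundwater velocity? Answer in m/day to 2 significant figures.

With h = a·x + b·y + c and 1 as origin, the differences give:
  25·a + (-115)·b = +0.2
  105·a + (-50)·b = +0.3
Eliminate b (×(-50) and ×(-115), subtract): 10825·a = 24.50 → a = ∂h/∂x = +0.002263
Back-substitute: b = ∂h/∂y = -0.001247.
|∇h| = √(0.002263² + -0.001247²) = 0.002584
Seepage velocity v = K·i/n = 16.0 × 0.002584 / 0.28 = 0.1477 m/day.

0.15 m/day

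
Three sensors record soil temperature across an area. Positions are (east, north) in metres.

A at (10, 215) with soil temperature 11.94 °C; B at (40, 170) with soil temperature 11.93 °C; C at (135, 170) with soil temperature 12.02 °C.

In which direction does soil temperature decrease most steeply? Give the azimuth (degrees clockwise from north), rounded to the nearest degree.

With T = a·x + b·y + c and A as origin, the differences give:
  30·a + (-45)·b = -0.01
  125·a + (-45)·b = +0.08
Eliminate b (×(-45) and ×(-45), subtract): 4275·a = 4.050 → a = ∂T/∂x = +0.0009474
Back-substitute: b = ∂T/∂y = +0.0008538.
Steepest decrease is along −∇f: components (-0.0009474 E, -0.0008538 N).
Azimuth = atan2(-0.0009474, -0.0008538) = 228.0° ≈ 228°.

228°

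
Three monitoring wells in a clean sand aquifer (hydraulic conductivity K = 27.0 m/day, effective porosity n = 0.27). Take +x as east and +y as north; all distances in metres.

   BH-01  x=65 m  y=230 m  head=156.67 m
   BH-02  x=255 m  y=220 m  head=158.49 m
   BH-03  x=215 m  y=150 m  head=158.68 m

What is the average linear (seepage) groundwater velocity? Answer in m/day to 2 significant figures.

With h = a·x + b·y + c and BH-01 as origin, the differences give:
  190·a + (-10)·b = +1.82
  150·a + (-80)·b = +2.01
Eliminate b (×(-80) and ×(-10), subtract): -13700·a = -125.500 → a = ∂h/∂x = +0.009161
Back-substitute: b = ∂h/∂y = -0.007949.
|∇h| = √(0.009161² + -0.007949²) = 0.01213
Seepage velocity v = K·i/n = 27.0 × 0.01213 / 0.27 = 1.213 m/day.

1.2 m/day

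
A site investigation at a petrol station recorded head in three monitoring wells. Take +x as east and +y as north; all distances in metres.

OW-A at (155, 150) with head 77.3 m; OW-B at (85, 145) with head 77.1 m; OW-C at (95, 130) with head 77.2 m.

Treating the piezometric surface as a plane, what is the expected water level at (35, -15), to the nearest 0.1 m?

Three-point gradient (reference OW-A): Δ to OW-B = (-70, -5, -0.2), Δ to OW-C = (-60, -20, -0.1).
∂h/∂x = +0.003182, ∂h/∂y = -0.004545 (det = 1100).
h(35, -15) = 77.3 + (+0.003182)·(-120) + (-0.004545)·(-165) = 77.3 -0.382 +0.750 = 77.668 m.

77.7 m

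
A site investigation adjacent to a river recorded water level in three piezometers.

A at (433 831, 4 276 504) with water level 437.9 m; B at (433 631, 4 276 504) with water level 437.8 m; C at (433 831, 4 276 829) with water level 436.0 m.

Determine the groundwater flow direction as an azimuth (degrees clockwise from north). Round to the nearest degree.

∂h/∂x = (437.8 − 437.9) / (433631 − 433831) = +0.0005000
∂h/∂y = (436.0 − 437.9) / (4276829 − 4276504) = -0.005846
Flow direction (−∇h) has components (-0.0005000 E, +0.005846 N).
Azimuth = atan2(E, N) = atan2(-0.0005000, +0.005846) = 355.1° ≈ 355°.

355°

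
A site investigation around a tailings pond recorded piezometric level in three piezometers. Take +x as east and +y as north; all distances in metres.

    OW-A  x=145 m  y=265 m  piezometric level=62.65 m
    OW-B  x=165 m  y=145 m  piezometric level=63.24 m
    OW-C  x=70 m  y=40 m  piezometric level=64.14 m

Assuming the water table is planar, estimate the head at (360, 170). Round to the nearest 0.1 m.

62.4 m

Differences from OW-A: to OW-B (Δx, Δy, Δh) = (20, -120, +0.59); to OW-C = (-75, -225, +1.49).
Determinant of the coordinate differences = 20·(-225) − (-75)·(-120) = -13500.
∂h/∂x = [(+0.59)·(-225) − (+1.49)·(-120)] / -13500 = -0.003411
∂h/∂y = [20·(+1.49) − (-75)·(+0.59)] / -13500 = -0.005485
h(360, 170) = 62.65 + (-0.003411)·(215) + (-0.005485)·(-95) = 62.65 -0.733 +0.521 = 62.438 m.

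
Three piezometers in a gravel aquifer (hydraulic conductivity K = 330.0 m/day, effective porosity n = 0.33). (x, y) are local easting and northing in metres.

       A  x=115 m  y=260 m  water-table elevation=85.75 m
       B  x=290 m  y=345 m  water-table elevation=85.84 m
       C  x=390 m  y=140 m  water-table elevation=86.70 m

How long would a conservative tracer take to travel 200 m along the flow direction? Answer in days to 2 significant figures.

53 days

With h = a·x + b·y + c and A as origin, the differences give:
  175·a + 85·b = +0.09
  275·a + (-120)·b = +0.95
Eliminate b (×(-120) and ×85, subtract): -44375·a = -91.550 → a = ∂h/∂x = +0.002063
Back-substitute: b = ∂h/∂y = -0.003189.
|∇h| = √(0.002063² + -0.003189²) = 0.003798
Seepage velocity v = K·i/n = 330.0 × 0.003798 / 0.33 = 3.798 m/day.
t = 200 / 3.798 = 52.66 days.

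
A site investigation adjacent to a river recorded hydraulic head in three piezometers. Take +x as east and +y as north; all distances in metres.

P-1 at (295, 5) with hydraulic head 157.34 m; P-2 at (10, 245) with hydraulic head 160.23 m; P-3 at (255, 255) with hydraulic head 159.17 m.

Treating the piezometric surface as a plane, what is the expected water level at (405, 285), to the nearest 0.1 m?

158.7 m

Differences from P-1: to P-2 (Δx, Δy, Δh) = (-285, 240, +2.89); to P-3 = (-40, 250, +1.83).
Determinant of the coordinate differences = (-285)·250 − (-40)·240 = -61650.
∂h/∂x = [(+2.89)·250 − (+1.83)·240] / -61650 = -0.004595
∂h/∂y = [(-285)·(+1.83) − (-40)·(+2.89)] / -61650 = +0.006585
h(405, 285) = 157.34 + (-0.004595)·(110) + (+0.006585)·(280) = 157.34 -0.505 +1.844 = 158.678 m.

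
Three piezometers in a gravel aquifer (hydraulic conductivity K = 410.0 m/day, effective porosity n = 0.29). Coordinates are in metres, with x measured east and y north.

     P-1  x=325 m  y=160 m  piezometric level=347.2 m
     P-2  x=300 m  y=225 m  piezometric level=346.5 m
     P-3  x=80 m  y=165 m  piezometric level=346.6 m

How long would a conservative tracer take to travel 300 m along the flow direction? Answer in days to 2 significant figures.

21 days

Taking P-1 as reference: P-2−P-1 = (-25, 65, -0.7); P-3−P-1 = (-245, 5, -0.6).
Solve a·Δx + b·Δy = Δh: det = (-25)·5 − (-245)·65 = 15800.
∂h/∂x = [(-0.7)·5 − (-0.6)·65] / 15800 = +0.002247
∂h/∂y = [(-25)·(-0.6) − (-245)·(-0.7)] / 15800 = -0.009905
|∇h| = √(0.002247² + -0.009905²) = 0.01016
Seepage velocity v = K·i/n = 410.0 × 0.01016 / 0.29 = 14.36 m/day.
t = 300 / 14.36 = 20.89 days.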